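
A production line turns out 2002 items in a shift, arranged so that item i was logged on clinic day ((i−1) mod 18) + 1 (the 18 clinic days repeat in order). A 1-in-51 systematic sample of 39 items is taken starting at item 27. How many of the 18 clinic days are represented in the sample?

Consecutive selections differ by k = 51, so their clinic day numbers differ by 51 mod 18 = 15.
gcd(51, 18) = 3, so the sample visits 18/3 = 6 distinct residues mod 18.
Start 27 is clinic day 9; the clinic days hit are 3, 6, 9, 12, 15, 18.

6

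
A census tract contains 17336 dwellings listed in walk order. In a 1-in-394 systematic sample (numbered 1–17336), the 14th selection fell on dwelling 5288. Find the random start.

k = 394
r = 5288 − (14−1)×394 = 5288 − 5122 = 166

166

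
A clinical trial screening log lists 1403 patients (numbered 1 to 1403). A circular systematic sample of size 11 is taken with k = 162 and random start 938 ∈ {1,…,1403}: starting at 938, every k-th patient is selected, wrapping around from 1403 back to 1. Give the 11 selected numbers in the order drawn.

Selection 1: 938
Selection 2: 938 + 162 = 1100
Selection 3: 1100 + 162 = 1262
Selection 4: 1262 + 162 = 1424 → 1424 − 1403 = 21
Selection 5: 21 + 162 = 183
Selection 6: 183 + 162 = 345
Selection 7: 345 + 162 = 507
Selection 8: 507 + 162 = 669
Selection 9: 669 + 162 = 831
Selection 10: 831 + 162 = 993
Selection 11: 993 + 162 = 1155

938, 1100, 1262, 21, 183, 345, 507, 669, 831, 993, 1155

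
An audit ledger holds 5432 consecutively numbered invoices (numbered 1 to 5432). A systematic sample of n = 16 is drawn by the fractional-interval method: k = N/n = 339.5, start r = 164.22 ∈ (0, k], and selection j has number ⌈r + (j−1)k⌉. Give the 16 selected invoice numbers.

j=1: r + 0k = 164.22 → ⌈·⌉ = 165
j=2: r + 1k = 503.72 → ⌈·⌉ = 504
j=3: r + 2k = 843.22 → ⌈·⌉ = 844
j=4: r + 3k = 1182.72 → ⌈·⌉ = 1183
j=5: r + 4k = 1522.22 → ⌈·⌉ = 1523
j=6: r + 5k = 1861.72 → ⌈·⌉ = 1862
j=7: r + 6k = 2201.22 → ⌈·⌉ = 2202
j=8: r + 7k = 2540.72 → ⌈·⌉ = 2541
j=9: r + 8k = 2880.22 → ⌈·⌉ = 2881
j=10: r + 9k = 3219.72 → ⌈·⌉ = 3220
j=11: r + 10k = 3559.22 → ⌈·⌉ = 3560
j=12: r + 11k = 3898.72 → ⌈·⌉ = 3899
j=13: r + 12k = 4238.22 → ⌈·⌉ = 4239
j=14: r + 13k = 4577.72 → ⌈·⌉ = 4578
j=15: r + 14k = 4917.22 → ⌈·⌉ = 4918
j=16: r + 15k = 5256.72 → ⌈·⌉ = 5257

165, 504, 844, 1183, 1523, 1862, 2202, 2541, 2881, 3220, 3560, 3899, 4239, 4578, 4918, 5257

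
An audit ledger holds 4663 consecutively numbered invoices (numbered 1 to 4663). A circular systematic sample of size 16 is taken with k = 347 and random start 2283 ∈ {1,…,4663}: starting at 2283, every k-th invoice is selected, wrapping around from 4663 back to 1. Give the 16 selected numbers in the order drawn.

2283, 2630, 2977, 3324, 3671, 4018, 4365, 49, 396, 743, 1090, 1437, 1784, 2131, 2478, 2825

Selection 1: 2283
Selection 2: 2283 + 347 = 2630
Selection 3: 2630 + 347 = 2977
Selection 4: 2977 + 347 = 3324
Selection 5: 3324 + 347 = 3671
Selection 6: 3671 + 347 = 4018
Selection 7: 4018 + 347 = 4365
Selection 8: 4365 + 347 = 4712 → 4712 − 4663 = 49
Selection 9: 49 + 347 = 396
Selection 10: 396 + 347 = 743
Selection 11: 743 + 347 = 1090
Selection 12: 1090 + 347 = 1437
Selection 13: 1437 + 347 = 1784
Selection 14: 1784 + 347 = 2131
Selection 15: 2131 + 347 = 2478
Selection 16: 2478 + 347 = 2825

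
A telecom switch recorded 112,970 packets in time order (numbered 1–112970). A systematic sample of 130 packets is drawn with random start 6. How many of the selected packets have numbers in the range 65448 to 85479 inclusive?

23

k = 112970/130 = 869
First selection ≥ 65448: 6 + ⌈(65448−6)/869⌉·869 = 6 + 76×869 = 66050
Last selection ≤ 85479: 6 + ⌊(85479−6)/869⌋·869 = 6 + 98×869 = 85168
Count = 98 − 76 + 1 = 23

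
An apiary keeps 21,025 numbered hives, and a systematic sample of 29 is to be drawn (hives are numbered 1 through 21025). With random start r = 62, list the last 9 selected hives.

k = N/n = 21025/29 = 725
21st selection = 62 + 20×725 = 14562
22nd: 14562 + 725 = 15287
23rd: 15287 + 725 = 16012
24th: 16012 + 725 = 16737
25th: 16737 + 725 = 17462
26th: 17462 + 725 = 18187
27th: 18187 + 725 = 18912
28th: 18912 + 725 = 19637
29th: 19637 + 725 = 20362

14562, 15287, 16012, 16737, 17462, 18187, 18912, 19637, 20362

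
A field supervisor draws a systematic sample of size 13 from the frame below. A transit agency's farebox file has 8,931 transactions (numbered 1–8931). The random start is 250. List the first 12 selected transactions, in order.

250, 937, 1624, 2311, 2998, 3685, 4372, 5059, 5746, 6433, 7120, 7807

k = N/n = 8931/13 = 687
transaction 1: 250
transaction 2: 250 + 687 = 937
transaction 3: 937 + 687 = 1624
transaction 4: 1624 + 687 = 2311
transaction 5: 2311 + 687 = 2998
transaction 6: 2998 + 687 = 3685
transaction 7: 3685 + 687 = 4372
transaction 8: 4372 + 687 = 5059
transaction 9: 5059 + 687 = 5746
transaction 10: 5746 + 687 = 6433
transaction 11: 6433 + 687 = 7120
transaction 12: 7120 + 687 = 7807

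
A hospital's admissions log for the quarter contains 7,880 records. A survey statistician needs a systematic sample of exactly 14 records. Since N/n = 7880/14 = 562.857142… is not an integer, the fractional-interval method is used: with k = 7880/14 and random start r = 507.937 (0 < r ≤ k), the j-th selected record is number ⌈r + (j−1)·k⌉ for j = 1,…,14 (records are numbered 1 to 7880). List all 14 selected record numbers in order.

508, 1071, 1634, 2197, 2760, 3323, 3886, 4448, 5011, 5574, 6137, 6700, 7263, 7826

j=1: r + 0k = 507.937 → ⌈·⌉ = 508
j=2: r + 1k = 1070.794142… → ⌈·⌉ = 1071
j=3: r + 2k = 1633.651285… → ⌈·⌉ = 1634
j=4: r + 3k = 2196.508428… → ⌈·⌉ = 2197
j=5: r + 4k = 2759.365571… → ⌈·⌉ = 2760
j=6: r + 5k = 3322.222714… → ⌈·⌉ = 3323
j=7: r + 6k = 3885.079857… → ⌈·⌉ = 3886
j=8: r + 7k = 4447.937 → ⌈·⌉ = 4448
j=9: r + 8k = 5010.794142… → ⌈·⌉ = 5011
j=10: r + 9k = 5573.651285… → ⌈·⌉ = 5574
j=11: r + 10k = 6136.508428… → ⌈·⌉ = 6137
j=12: r + 11k = 6699.365571… → ⌈·⌉ = 6700
j=13: r + 12k = 7262.222714… → ⌈·⌉ = 7263
j=14: r + 13k = 7825.079857… → ⌈·⌉ = 7826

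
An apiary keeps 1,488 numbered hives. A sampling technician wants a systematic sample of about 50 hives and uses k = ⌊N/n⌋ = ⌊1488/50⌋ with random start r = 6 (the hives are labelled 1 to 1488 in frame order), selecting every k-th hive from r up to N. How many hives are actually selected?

52

k = ⌊1488/50⌋ = 29
Achieved size = ⌊(1488 − 6)/29⌋ + 1 = ⌊1482/29⌋ + 1 = 51 + 1 = 52
(last selection: 6 + 51×29 = 1485 ≤ 1488; next would be 1514 > 1488)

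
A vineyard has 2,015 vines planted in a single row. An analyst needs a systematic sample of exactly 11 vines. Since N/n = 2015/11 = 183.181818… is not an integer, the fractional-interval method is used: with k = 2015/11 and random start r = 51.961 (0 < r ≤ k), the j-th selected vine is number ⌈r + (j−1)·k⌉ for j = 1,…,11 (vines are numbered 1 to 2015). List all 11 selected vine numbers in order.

j=1: r + 0k = 51.961 → ⌈·⌉ = 52
j=2: r + 1k = 235.142818… → ⌈·⌉ = 236
j=3: r + 2k = 418.324636… → ⌈·⌉ = 419
j=4: r + 3k = 601.506454… → ⌈·⌉ = 602
j=5: r + 4k = 784.688272… → ⌈·⌉ = 785
j=6: r + 5k = 967.870090… → ⌈·⌉ = 968
j=7: r + 6k = 1151.051909… → ⌈·⌉ = 1152
j=8: r + 7k = 1334.233727… → ⌈·⌉ = 1335
j=9: r + 8k = 1517.415545… → ⌈·⌉ = 1518
j=10: r + 9k = 1700.597363… → ⌈·⌉ = 1701
j=11: r + 10k = 1883.779181… → ⌈·⌉ = 1884

52, 236, 419, 602, 785, 968, 1152, 1335, 1518, 1701, 1884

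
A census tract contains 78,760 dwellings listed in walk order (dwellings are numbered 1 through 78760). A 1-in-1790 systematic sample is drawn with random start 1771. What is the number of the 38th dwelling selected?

68001

k = 1790
38th selection = r + (38−1)·k = 1771 + 37×1790 = 1771 + 66230 = 68001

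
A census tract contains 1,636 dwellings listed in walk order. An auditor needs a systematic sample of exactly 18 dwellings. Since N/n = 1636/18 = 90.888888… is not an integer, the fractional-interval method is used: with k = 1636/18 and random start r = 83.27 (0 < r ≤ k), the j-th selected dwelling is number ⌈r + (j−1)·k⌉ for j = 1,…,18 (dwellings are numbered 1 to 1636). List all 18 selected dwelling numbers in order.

84, 175, 266, 356, 447, 538, 629, 720, 811, 902, 993, 1084, 1174, 1265, 1356, 1447, 1538, 1629

j=1: r + 0k = 83.27 → ⌈·⌉ = 84
j=2: r + 1k = 174.158888… → ⌈·⌉ = 175
j=3: r + 2k = 265.047777… → ⌈·⌉ = 266
j=4: r + 3k = 355.936666… → ⌈·⌉ = 356
j=5: r + 4k = 446.825555… → ⌈·⌉ = 447
j=6: r + 5k = 537.714444… → ⌈·⌉ = 538
j=7: r + 6k = 628.603333… → ⌈·⌉ = 629
j=8: r + 7k = 719.492222… → ⌈·⌉ = 720
j=9: r + 8k = 810.381111… → ⌈·⌉ = 811
j=10: r + 9k = 901.27 → ⌈·⌉ = 902
j=11: r + 10k = 992.158888… → ⌈·⌉ = 993
j=12: r + 11k = 1083.047777… → ⌈·⌉ = 1084
j=13: r + 12k = 1173.936666… → ⌈·⌉ = 1174
j=14: r + 13k = 1264.825555… → ⌈·⌉ = 1265
j=15: r + 14k = 1355.714444… → ⌈·⌉ = 1356
j=16: r + 15k = 1446.603333… → ⌈·⌉ = 1447
j=17: r + 16k = 1537.492222… → ⌈·⌉ = 1538
j=18: r + 17k = 1628.381111… → ⌈·⌉ = 1629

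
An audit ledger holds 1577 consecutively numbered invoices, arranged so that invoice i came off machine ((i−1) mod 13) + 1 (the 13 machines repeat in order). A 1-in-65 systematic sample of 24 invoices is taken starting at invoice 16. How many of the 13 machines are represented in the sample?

1

Consecutive selections differ by k = 65, so their machine numbers differ by 65 mod 13 = 0.
gcd(65, 13) = 13, so the sample visits 13/13 = 1 distinct residues mod 13.
Start 16 is machine 3; the machines hit are 3.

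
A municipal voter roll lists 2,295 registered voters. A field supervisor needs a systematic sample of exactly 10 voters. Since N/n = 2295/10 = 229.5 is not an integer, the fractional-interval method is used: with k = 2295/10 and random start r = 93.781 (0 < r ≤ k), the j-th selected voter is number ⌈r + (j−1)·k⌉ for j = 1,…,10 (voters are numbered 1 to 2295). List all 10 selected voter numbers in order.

94, 324, 553, 783, 1012, 1242, 1471, 1701, 1930, 2160

j=1: r + 0k = 93.781 → ⌈·⌉ = 94
j=2: r + 1k = 323.281 → ⌈·⌉ = 324
j=3: r + 2k = 552.781 → ⌈·⌉ = 553
j=4: r + 3k = 782.281 → ⌈·⌉ = 783
j=5: r + 4k = 1011.781 → ⌈·⌉ = 1012
j=6: r + 5k = 1241.281 → ⌈·⌉ = 1242
j=7: r + 6k = 1470.781 → ⌈·⌉ = 1471
j=8: r + 7k = 1700.281 → ⌈·⌉ = 1701
j=9: r + 8k = 1929.781 → ⌈·⌉ = 1930
j=10: r + 9k = 2159.281 → ⌈·⌉ = 2160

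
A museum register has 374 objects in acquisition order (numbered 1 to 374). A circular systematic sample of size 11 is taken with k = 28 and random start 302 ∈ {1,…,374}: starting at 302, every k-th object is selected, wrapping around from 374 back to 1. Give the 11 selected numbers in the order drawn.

Selection 1: 302
Selection 2: 302 + 28 = 330
Selection 3: 330 + 28 = 358
Selection 4: 358 + 28 = 386 → 386 − 374 = 12
Selection 5: 12 + 28 = 40
Selection 6: 40 + 28 = 68
Selection 7: 68 + 28 = 96
Selection 8: 96 + 28 = 124
Selection 9: 124 + 28 = 152
Selection 10: 152 + 28 = 180
Selection 11: 180 + 28 = 208

302, 330, 358, 12, 40, 68, 96, 124, 152, 180, 208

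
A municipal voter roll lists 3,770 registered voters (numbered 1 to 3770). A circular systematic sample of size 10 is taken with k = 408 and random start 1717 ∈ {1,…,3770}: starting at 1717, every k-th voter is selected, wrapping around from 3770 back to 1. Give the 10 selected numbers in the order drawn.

Selection 1: 1717
Selection 2: 1717 + 408 = 2125
Selection 3: 2125 + 408 = 2533
Selection 4: 2533 + 408 = 2941
Selection 5: 2941 + 408 = 3349
Selection 6: 3349 + 408 = 3757
Selection 7: 3757 + 408 = 4165 → 4165 − 3770 = 395
Selection 8: 395 + 408 = 803
Selection 9: 803 + 408 = 1211
Selection 10: 1211 + 408 = 1619

1717, 2125, 2533, 2941, 3349, 3757, 395, 803, 1211, 1619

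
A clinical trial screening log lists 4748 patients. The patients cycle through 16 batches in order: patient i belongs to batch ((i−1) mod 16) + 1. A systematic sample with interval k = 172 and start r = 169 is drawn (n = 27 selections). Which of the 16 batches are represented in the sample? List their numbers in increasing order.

Consecutive selections differ by k = 172, so their batch numbers differ by 172 mod 16 = 12.
gcd(172, 16) = 4, so the sample visits 16/4 = 4 distinct residues mod 16.
Start 169 is batch 9; the batches hit are 1, 5, 9, 13.

1, 5, 9, 13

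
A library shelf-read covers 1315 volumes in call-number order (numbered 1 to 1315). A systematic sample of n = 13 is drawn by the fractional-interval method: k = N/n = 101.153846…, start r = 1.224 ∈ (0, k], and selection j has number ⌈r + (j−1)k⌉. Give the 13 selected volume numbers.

2, 103, 204, 305, 406, 507, 609, 710, 811, 912, 1013, 1114, 1216

j=1: r + 0k = 1.224 → ⌈·⌉ = 2
j=2: r + 1k = 102.377846… → ⌈·⌉ = 103
j=3: r + 2k = 203.531692… → ⌈·⌉ = 204
j=4: r + 3k = 304.685538… → ⌈·⌉ = 305
j=5: r + 4k = 405.839384… → ⌈·⌉ = 406
j=6: r + 5k = 506.993230… → ⌈·⌉ = 507
j=7: r + 6k = 608.147076… → ⌈·⌉ = 609
j=8: r + 7k = 709.300923… → ⌈·⌉ = 710
j=9: r + 8k = 810.454769… → ⌈·⌉ = 811
j=10: r + 9k = 911.608615… → ⌈·⌉ = 912
j=11: r + 10k = 1012.762461… → ⌈·⌉ = 1013
j=12: r + 11k = 1113.916307… → ⌈·⌉ = 1114
j=13: r + 12k = 1215.070153… → ⌈·⌉ = 1216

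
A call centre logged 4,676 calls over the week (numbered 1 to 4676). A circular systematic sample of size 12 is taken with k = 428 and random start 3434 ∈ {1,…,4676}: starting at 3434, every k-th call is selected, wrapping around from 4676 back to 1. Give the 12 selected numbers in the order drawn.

3434, 3862, 4290, 42, 470, 898, 1326, 1754, 2182, 2610, 3038, 3466

Selection 1: 3434
Selection 2: 3434 + 428 = 3862
Selection 3: 3862 + 428 = 4290
Selection 4: 4290 + 428 = 4718 → 4718 − 4676 = 42
Selection 5: 42 + 428 = 470
Selection 6: 470 + 428 = 898
Selection 7: 898 + 428 = 1326
Selection 8: 1326 + 428 = 1754
Selection 9: 1754 + 428 = 2182
Selection 10: 2182 + 428 = 2610
Selection 11: 2610 + 428 = 3038
Selection 12: 3038 + 428 = 3466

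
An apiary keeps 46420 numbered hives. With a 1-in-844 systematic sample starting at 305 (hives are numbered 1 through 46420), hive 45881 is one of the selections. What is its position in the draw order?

55

k = 844
position = (45881 − 305)/844 + 1 = 45576/844 + 1 = 54 + 1 = 55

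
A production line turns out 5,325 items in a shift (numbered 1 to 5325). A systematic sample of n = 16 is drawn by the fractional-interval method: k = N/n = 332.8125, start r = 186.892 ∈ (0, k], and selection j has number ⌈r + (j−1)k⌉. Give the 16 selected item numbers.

j=1: r + 0k = 186.892 → ⌈·⌉ = 187
j=2: r + 1k = 519.7045 → ⌈·⌉ = 520
j=3: r + 2k = 852.517 → ⌈·⌉ = 853
j=4: r + 3k = 1185.3295 → ⌈·⌉ = 1186
j=5: r + 4k = 1518.142 → ⌈·⌉ = 1519
j=6: r + 5k = 1850.9545 → ⌈·⌉ = 1851
j=7: r + 6k = 2183.767 → ⌈·⌉ = 2184
j=8: r + 7k = 2516.5795 → ⌈·⌉ = 2517
j=9: r + 8k = 2849.392 → ⌈·⌉ = 2850
j=10: r + 9k = 3182.2045 → ⌈·⌉ = 3183
j=11: r + 10k = 3515.017 → ⌈·⌉ = 3516
j=12: r + 11k = 3847.8295 → ⌈·⌉ = 3848
j=13: r + 12k = 4180.642 → ⌈·⌉ = 4181
j=14: r + 13k = 4513.4545 → ⌈·⌉ = 4514
j=15: r + 14k = 4846.267 → ⌈·⌉ = 4847
j=16: r + 15k = 5179.0795 → ⌈·⌉ = 5180

187, 520, 853, 1186, 1519, 1851, 2184, 2517, 2850, 3183, 3516, 3848, 4181, 4514, 4847, 5180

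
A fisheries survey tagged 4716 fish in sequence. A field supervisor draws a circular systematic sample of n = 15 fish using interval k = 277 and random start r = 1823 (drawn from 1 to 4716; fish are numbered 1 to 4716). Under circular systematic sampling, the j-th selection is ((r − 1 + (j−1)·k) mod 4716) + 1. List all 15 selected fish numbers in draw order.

1823, 2100, 2377, 2654, 2931, 3208, 3485, 3762, 4039, 4316, 4593, 154, 431, 708, 985

Selection 1: 1823
Selection 2: 1823 + 277 = 2100
Selection 3: 2100 + 277 = 2377
Selection 4: 2377 + 277 = 2654
Selection 5: 2654 + 277 = 2931
Selection 6: 2931 + 277 = 3208
Selection 7: 3208 + 277 = 3485
Selection 8: 3485 + 277 = 3762
Selection 9: 3762 + 277 = 4039
Selection 10: 4039 + 277 = 4316
Selection 11: 4316 + 277 = 4593
Selection 12: 4593 + 277 = 4870 → 4870 − 4716 = 154
Selection 13: 154 + 277 = 431
Selection 14: 431 + 277 = 708
Selection 15: 708 + 277 = 985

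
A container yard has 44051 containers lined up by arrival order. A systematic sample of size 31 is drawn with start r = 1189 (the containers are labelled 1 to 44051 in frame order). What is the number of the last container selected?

k = 44051/31 = 1421
31st selection = r + (31−1)·k = 1189 + 30×1421 = 1189 + 42630 = 43819

43819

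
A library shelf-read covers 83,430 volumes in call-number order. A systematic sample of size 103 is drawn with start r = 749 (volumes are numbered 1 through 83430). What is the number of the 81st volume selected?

65549

k = 83430/103 = 810
81st selection = r + (81−1)·k = 749 + 80×810 = 749 + 64800 = 65549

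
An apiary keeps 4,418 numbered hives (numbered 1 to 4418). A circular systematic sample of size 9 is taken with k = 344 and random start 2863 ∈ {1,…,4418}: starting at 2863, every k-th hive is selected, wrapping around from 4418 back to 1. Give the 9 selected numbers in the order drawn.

Selection 1: 2863
Selection 2: 2863 + 344 = 3207
Selection 3: 3207 + 344 = 3551
Selection 4: 3551 + 344 = 3895
Selection 5: 3895 + 344 = 4239
Selection 6: 4239 + 344 = 4583 → 4583 − 4418 = 165
Selection 7: 165 + 344 = 509
Selection 8: 509 + 344 = 853
Selection 9: 853 + 344 = 1197

2863, 3207, 3551, 3895, 4239, 165, 509, 853, 1197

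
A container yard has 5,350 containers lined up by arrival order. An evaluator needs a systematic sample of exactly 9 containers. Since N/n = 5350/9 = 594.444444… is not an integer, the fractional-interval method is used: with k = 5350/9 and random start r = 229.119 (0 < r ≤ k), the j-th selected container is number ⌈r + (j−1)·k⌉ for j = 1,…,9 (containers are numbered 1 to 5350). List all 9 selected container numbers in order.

230, 824, 1419, 2013, 2607, 3202, 3796, 4391, 4985

j=1: r + 0k = 229.119 → ⌈·⌉ = 230
j=2: r + 1k = 823.563444… → ⌈·⌉ = 824
j=3: r + 2k = 1418.007888… → ⌈·⌉ = 1419
j=4: r + 3k = 2012.452333… → ⌈·⌉ = 2013
j=5: r + 4k = 2606.896777… → ⌈·⌉ = 2607
j=6: r + 5k = 3201.341222… → ⌈·⌉ = 3202
j=7: r + 6k = 3795.785666… → ⌈·⌉ = 3796
j=8: r + 7k = 4390.230111… → ⌈·⌉ = 4391
j=9: r + 8k = 4984.674555… → ⌈·⌉ = 4985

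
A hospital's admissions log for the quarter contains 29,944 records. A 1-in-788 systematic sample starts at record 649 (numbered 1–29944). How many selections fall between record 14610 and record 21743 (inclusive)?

9

k = 788
First selection ≥ 14610: 649 + ⌈(14610−649)/788⌉·788 = 649 + 18×788 = 14833
Last selection ≤ 21743: 649 + ⌊(21743−649)/788⌋·788 = 649 + 26×788 = 21137
Count = 26 − 18 + 1 = 9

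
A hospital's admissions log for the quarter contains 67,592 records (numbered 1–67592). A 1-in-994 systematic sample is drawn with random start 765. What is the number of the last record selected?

k = 994
68th selection = r + (68−1)·k = 765 + 67×994 = 765 + 66598 = 67363

67363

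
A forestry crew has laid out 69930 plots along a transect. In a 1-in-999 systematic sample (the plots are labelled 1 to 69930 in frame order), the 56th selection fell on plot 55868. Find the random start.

923

k = 999
r = 55868 − (56−1)×999 = 55868 − 54945 = 923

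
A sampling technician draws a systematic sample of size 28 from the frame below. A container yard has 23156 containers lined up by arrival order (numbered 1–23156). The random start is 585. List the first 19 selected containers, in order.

k = N/n = 23156/28 = 827
container 1: 585
container 2: 585 + 827 = 1412
container 3: 1412 + 827 = 2239
container 4: 2239 + 827 = 3066
container 5: 3066 + 827 = 3893
container 6: 3893 + 827 = 4720
container 7: 4720 + 827 = 5547
container 8: 5547 + 827 = 6374
container 9: 6374 + 827 = 7201
container 10: 7201 + 827 = 8028
container 11: 8028 + 827 = 8855
container 12: 8855 + 827 = 9682
container 13: 9682 + 827 = 10509
container 14: 10509 + 827 = 11336
container 15: 11336 + 827 = 12163
container 16: 12163 + 827 = 12990
container 17: 12990 + 827 = 13817
container 18: 13817 + 827 = 14644
container 19: 14644 + 827 = 15471

585, 1412, 2239, 3066, 3893, 4720, 5547, 6374, 7201, 8028, 8855, 9682, 10509, 11336, 12163, 12990, 13817, 14644, 15471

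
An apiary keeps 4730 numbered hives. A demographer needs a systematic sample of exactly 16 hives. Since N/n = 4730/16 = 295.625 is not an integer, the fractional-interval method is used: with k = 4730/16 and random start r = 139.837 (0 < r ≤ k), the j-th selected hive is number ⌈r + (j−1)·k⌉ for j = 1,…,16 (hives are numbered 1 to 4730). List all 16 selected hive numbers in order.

140, 436, 732, 1027, 1323, 1618, 1914, 2210, 2505, 2801, 3097, 3392, 3688, 3983, 4279, 4575

j=1: r + 0k = 139.837 → ⌈·⌉ = 140
j=2: r + 1k = 435.462 → ⌈·⌉ = 436
j=3: r + 2k = 731.087 → ⌈·⌉ = 732
j=4: r + 3k = 1026.712 → ⌈·⌉ = 1027
j=5: r + 4k = 1322.337 → ⌈·⌉ = 1323
j=6: r + 5k = 1617.962 → ⌈·⌉ = 1618
j=7: r + 6k = 1913.587 → ⌈·⌉ = 1914
j=8: r + 7k = 2209.212 → ⌈·⌉ = 2210
j=9: r + 8k = 2504.837 → ⌈·⌉ = 2505
j=10: r + 9k = 2800.462 → ⌈·⌉ = 2801
j=11: r + 10k = 3096.087 → ⌈·⌉ = 3097
j=12: r + 11k = 3391.712 → ⌈·⌉ = 3392
j=13: r + 12k = 3687.337 → ⌈·⌉ = 3688
j=14: r + 13k = 3982.962 → ⌈·⌉ = 3983
j=15: r + 14k = 4278.587 → ⌈·⌉ = 4279
j=16: r + 15k = 4574.212 → ⌈·⌉ = 4575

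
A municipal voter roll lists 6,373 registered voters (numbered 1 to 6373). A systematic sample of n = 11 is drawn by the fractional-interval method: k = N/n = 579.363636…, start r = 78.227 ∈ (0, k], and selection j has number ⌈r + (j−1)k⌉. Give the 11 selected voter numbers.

j=1: r + 0k = 78.227 → ⌈·⌉ = 79
j=2: r + 1k = 657.590636… → ⌈·⌉ = 658
j=3: r + 2k = 1236.954272… → ⌈·⌉ = 1237
j=4: r + 3k = 1816.317909… → ⌈·⌉ = 1817
j=5: r + 4k = 2395.681545… → ⌈·⌉ = 2396
j=6: r + 5k = 2975.045181… → ⌈·⌉ = 2976
j=7: r + 6k = 3554.408818… → ⌈·⌉ = 3555
j=8: r + 7k = 4133.772454… → ⌈·⌉ = 4134
j=9: r + 8k = 4713.136090… → ⌈·⌉ = 4714
j=10: r + 9k = 5292.499727… → ⌈·⌉ = 5293
j=11: r + 10k = 5871.863363… → ⌈·⌉ = 5872

79, 658, 1237, 1817, 2396, 2976, 3555, 4134, 4714, 5293, 5872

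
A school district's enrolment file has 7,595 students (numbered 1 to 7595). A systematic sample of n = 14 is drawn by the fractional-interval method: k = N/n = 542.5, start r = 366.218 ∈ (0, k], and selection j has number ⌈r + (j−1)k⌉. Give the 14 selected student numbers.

367, 909, 1452, 1994, 2537, 3079, 3622, 4164, 4707, 5249, 5792, 6334, 6877, 7419

j=1: r + 0k = 366.218 → ⌈·⌉ = 367
j=2: r + 1k = 908.718 → ⌈·⌉ = 909
j=3: r + 2k = 1451.218 → ⌈·⌉ = 1452
j=4: r + 3k = 1993.718 → ⌈·⌉ = 1994
j=5: r + 4k = 2536.218 → ⌈·⌉ = 2537
j=6: r + 5k = 3078.718 → ⌈·⌉ = 3079
j=7: r + 6k = 3621.218 → ⌈·⌉ = 3622
j=8: r + 7k = 4163.718 → ⌈·⌉ = 4164
j=9: r + 8k = 4706.218 → ⌈·⌉ = 4707
j=10: r + 9k = 5248.718 → ⌈·⌉ = 5249
j=11: r + 10k = 5791.218 → ⌈·⌉ = 5792
j=12: r + 11k = 6333.718 → ⌈·⌉ = 6334
j=13: r + 12k = 6876.218 → ⌈·⌉ = 6877
j=14: r + 13k = 7418.718 → ⌈·⌉ = 7419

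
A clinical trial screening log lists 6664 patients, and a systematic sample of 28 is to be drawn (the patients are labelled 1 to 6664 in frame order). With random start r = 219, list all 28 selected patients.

k = N/n = 6664/28 = 238
patient 1: 219
patient 2: 219 + 238 = 457
patient 3: 457 + 238 = 695
patient 4: 695 + 238 = 933
patient 5: 933 + 238 = 1171
patient 6: 1171 + 238 = 1409
patient 7: 1409 + 238 = 1647
patient 8: 1647 + 238 = 1885
patient 9: 1885 + 238 = 2123
patient 10: 2123 + 238 = 2361
patient 11: 2361 + 238 = 2599
patient 12: 2599 + 238 = 2837
patient 13: 2837 + 238 = 3075
patient 14: 3075 + 238 = 3313
patient 15: 3313 + 238 = 3551
patient 16: 3551 + 238 = 3789
patient 17: 3789 + 238 = 4027
patient 18: 4027 + 238 = 4265
patient 19: 4265 + 238 = 4503
patient 20: 4503 + 238 = 4741
patient 21: 4741 + 238 = 4979
patient 22: 4979 + 238 = 5217
patient 23: 5217 + 238 = 5455
patient 24: 5455 + 238 = 5693
patient 25: 5693 + 238 = 5931
patient 26: 5931 + 238 = 6169
patient 27: 6169 + 238 = 6407
patient 28: 6407 + 238 = 6645

219, 457, 695, 933, 1171, 1409, 1647, 1885, 2123, 2361, 2599, 2837, 3075, 3313, 3551, 3789, 4027, 4265, 4503, 4741, 4979, 5217, 5455, 5693, 5931, 6169, 6407, 6645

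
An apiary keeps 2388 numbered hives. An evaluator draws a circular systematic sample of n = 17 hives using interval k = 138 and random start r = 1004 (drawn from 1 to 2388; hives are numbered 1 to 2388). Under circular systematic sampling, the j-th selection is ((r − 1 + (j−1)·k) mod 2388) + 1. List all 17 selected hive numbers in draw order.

1004, 1142, 1280, 1418, 1556, 1694, 1832, 1970, 2108, 2246, 2384, 134, 272, 410, 548, 686, 824

Selection 1: 1004
Selection 2: 1004 + 138 = 1142
Selection 3: 1142 + 138 = 1280
Selection 4: 1280 + 138 = 1418
Selection 5: 1418 + 138 = 1556
Selection 6: 1556 + 138 = 1694
Selection 7: 1694 + 138 = 1832
Selection 8: 1832 + 138 = 1970
Selection 9: 1970 + 138 = 2108
Selection 10: 2108 + 138 = 2246
Selection 11: 2246 + 138 = 2384
Selection 12: 2384 + 138 = 2522 → 2522 − 2388 = 134
Selection 13: 134 + 138 = 272
Selection 14: 272 + 138 = 410
Selection 15: 410 + 138 = 548
Selection 16: 548 + 138 = 686
Selection 17: 686 + 138 = 824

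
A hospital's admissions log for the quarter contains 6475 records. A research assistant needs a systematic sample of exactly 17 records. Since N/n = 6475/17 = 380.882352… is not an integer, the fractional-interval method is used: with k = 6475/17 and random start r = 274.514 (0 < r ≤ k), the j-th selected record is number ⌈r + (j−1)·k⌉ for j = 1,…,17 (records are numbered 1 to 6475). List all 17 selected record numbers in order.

275, 656, 1037, 1418, 1799, 2179, 2560, 2941, 3322, 3703, 4084, 4465, 4846, 5226, 5607, 5988, 6369

j=1: r + 0k = 274.514 → ⌈·⌉ = 275
j=2: r + 1k = 655.396352… → ⌈·⌉ = 656
j=3: r + 2k = 1036.278705… → ⌈·⌉ = 1037
j=4: r + 3k = 1417.161058… → ⌈·⌉ = 1418
j=5: r + 4k = 1798.043411… → ⌈·⌉ = 1799
j=6: r + 5k = 2178.925764… → ⌈·⌉ = 2179
j=7: r + 6k = 2559.808117… → ⌈·⌉ = 2560
j=8: r + 7k = 2940.690470… → ⌈·⌉ = 2941
j=9: r + 8k = 3321.572823… → ⌈·⌉ = 3322
j=10: r + 9k = 3702.455176… → ⌈·⌉ = 3703
j=11: r + 10k = 4083.337529… → ⌈·⌉ = 4084
j=12: r + 11k = 4464.219882… → ⌈·⌉ = 4465
j=13: r + 12k = 4845.102235… → ⌈·⌉ = 4846
j=14: r + 13k = 5225.984588… → ⌈·⌉ = 5226
j=15: r + 14k = 5606.866941… → ⌈·⌉ = 5607
j=16: r + 15k = 5987.749294… → ⌈·⌉ = 5988
j=17: r + 16k = 6368.631647… → ⌈·⌉ = 6369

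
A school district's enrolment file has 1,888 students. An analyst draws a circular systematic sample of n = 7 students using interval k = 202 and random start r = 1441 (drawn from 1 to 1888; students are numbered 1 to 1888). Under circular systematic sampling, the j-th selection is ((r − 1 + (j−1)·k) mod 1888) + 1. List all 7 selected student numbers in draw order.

Selection 1: 1441
Selection 2: 1441 + 202 = 1643
Selection 3: 1643 + 202 = 1845
Selection 4: 1845 + 202 = 2047 → 2047 − 1888 = 159
Selection 5: 159 + 202 = 361
Selection 6: 361 + 202 = 563
Selection 7: 563 + 202 = 765

1441, 1643, 1845, 159, 361, 563, 765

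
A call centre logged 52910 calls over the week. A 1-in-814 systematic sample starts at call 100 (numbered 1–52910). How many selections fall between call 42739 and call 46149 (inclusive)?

k = 814
First selection ≥ 42739: 100 + ⌈(42739−100)/814⌉·814 = 100 + 53×814 = 43242
Last selection ≤ 46149: 100 + ⌊(46149−100)/814⌋·814 = 100 + 56×814 = 45684
Count = 56 − 53 + 1 = 4

4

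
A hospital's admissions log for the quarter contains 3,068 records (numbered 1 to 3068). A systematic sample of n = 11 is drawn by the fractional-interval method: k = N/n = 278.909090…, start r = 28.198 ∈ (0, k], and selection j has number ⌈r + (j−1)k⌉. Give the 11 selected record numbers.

j=1: r + 0k = 28.198 → ⌈·⌉ = 29
j=2: r + 1k = 307.107090… → ⌈·⌉ = 308
j=3: r + 2k = 586.016181… → ⌈·⌉ = 587
j=4: r + 3k = 864.925272… → ⌈·⌉ = 865
j=5: r + 4k = 1143.834363… → ⌈·⌉ = 1144
j=6: r + 5k = 1422.743454… → ⌈·⌉ = 1423
j=7: r + 6k = 1701.652545… → ⌈·⌉ = 1702
j=8: r + 7k = 1980.561636… → ⌈·⌉ = 1981
j=9: r + 8k = 2259.470727… → ⌈·⌉ = 2260
j=10: r + 9k = 2538.379818… → ⌈·⌉ = 2539
j=11: r + 10k = 2817.288909… → ⌈·⌉ = 2818

29, 308, 587, 865, 1144, 1423, 1702, 1981, 2260, 2539, 2818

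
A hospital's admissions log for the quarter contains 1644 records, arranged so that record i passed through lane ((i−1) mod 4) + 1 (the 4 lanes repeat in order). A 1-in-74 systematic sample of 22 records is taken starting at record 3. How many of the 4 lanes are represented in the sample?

2

Consecutive selections differ by k = 74, so their lane numbers differ by 74 mod 4 = 2.
gcd(74, 4) = 2, so the sample visits 4/2 = 2 distinct residues mod 4.
Start 3 is lane 3; the lanes hit are 1, 3.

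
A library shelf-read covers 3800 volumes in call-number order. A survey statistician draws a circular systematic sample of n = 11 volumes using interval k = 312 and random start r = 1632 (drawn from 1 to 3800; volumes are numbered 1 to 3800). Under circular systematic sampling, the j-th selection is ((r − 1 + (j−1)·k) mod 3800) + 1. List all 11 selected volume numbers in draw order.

1632, 1944, 2256, 2568, 2880, 3192, 3504, 16, 328, 640, 952

Selection 1: 1632
Selection 2: 1632 + 312 = 1944
Selection 3: 1944 + 312 = 2256
Selection 4: 2256 + 312 = 2568
Selection 5: 2568 + 312 = 2880
Selection 6: 2880 + 312 = 3192
Selection 7: 3192 + 312 = 3504
Selection 8: 3504 + 312 = 3816 → 3816 − 3800 = 16
Selection 9: 16 + 312 = 328
Selection 10: 328 + 312 = 640
Selection 11: 640 + 312 = 952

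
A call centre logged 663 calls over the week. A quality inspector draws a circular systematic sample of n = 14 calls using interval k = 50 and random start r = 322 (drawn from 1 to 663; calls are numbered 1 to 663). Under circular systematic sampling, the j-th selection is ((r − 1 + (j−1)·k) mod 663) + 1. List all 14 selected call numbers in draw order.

322, 372, 422, 472, 522, 572, 622, 9, 59, 109, 159, 209, 259, 309

Selection 1: 322
Selection 2: 322 + 50 = 372
Selection 3: 372 + 50 = 422
Selection 4: 422 + 50 = 472
Selection 5: 472 + 50 = 522
Selection 6: 522 + 50 = 572
Selection 7: 572 + 50 = 622
Selection 8: 622 + 50 = 672 → 672 − 663 = 9
Selection 9: 9 + 50 = 59
Selection 10: 59 + 50 = 109
Selection 11: 109 + 50 = 159
Selection 12: 159 + 50 = 209
Selection 13: 209 + 50 = 259
Selection 14: 259 + 50 = 309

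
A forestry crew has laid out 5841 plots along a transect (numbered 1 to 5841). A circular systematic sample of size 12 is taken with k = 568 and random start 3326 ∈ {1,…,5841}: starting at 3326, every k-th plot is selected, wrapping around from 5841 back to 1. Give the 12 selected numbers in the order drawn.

3326, 3894, 4462, 5030, 5598, 325, 893, 1461, 2029, 2597, 3165, 3733

Selection 1: 3326
Selection 2: 3326 + 568 = 3894
Selection 3: 3894 + 568 = 4462
Selection 4: 4462 + 568 = 5030
Selection 5: 5030 + 568 = 5598
Selection 6: 5598 + 568 = 6166 → 6166 − 5841 = 325
Selection 7: 325 + 568 = 893
Selection 8: 893 + 568 = 1461
Selection 9: 1461 + 568 = 2029
Selection 10: 2029 + 568 = 2597
Selection 11: 2597 + 568 = 3165
Selection 12: 3165 + 568 = 3733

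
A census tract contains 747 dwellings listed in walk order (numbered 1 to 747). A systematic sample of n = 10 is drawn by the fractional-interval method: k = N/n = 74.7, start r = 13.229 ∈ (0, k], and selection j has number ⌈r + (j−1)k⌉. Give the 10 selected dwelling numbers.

j=1: r + 0k = 13.229 → ⌈·⌉ = 14
j=2: r + 1k = 87.929 → ⌈·⌉ = 88
j=3: r + 2k = 162.629 → ⌈·⌉ = 163
j=4: r + 3k = 237.329 → ⌈·⌉ = 238
j=5: r + 4k = 312.029 → ⌈·⌉ = 313
j=6: r + 5k = 386.729 → ⌈·⌉ = 387
j=7: r + 6k = 461.429 → ⌈·⌉ = 462
j=8: r + 7k = 536.129 → ⌈·⌉ = 537
j=9: r + 8k = 610.829 → ⌈·⌉ = 611
j=10: r + 9k = 685.529 → ⌈·⌉ = 686

14, 88, 163, 238, 313, 387, 462, 537, 611, 686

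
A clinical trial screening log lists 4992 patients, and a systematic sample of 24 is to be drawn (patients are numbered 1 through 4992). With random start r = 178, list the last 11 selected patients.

2882, 3090, 3298, 3506, 3714, 3922, 4130, 4338, 4546, 4754, 4962

k = N/n = 4992/24 = 208
14th selection = 178 + 13×208 = 2882
15th: 2882 + 208 = 3090
16th: 3090 + 208 = 3298
17th: 3298 + 208 = 3506
18th: 3506 + 208 = 3714
19th: 3714 + 208 = 3922
20th: 3922 + 208 = 4130
21st: 4130 + 208 = 4338
22nd: 4338 + 208 = 4546
23rd: 4546 + 208 = 4754
24th: 4754 + 208 = 4962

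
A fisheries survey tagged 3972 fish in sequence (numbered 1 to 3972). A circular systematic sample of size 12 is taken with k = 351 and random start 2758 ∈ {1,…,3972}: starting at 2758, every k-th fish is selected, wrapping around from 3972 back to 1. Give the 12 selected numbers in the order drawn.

2758, 3109, 3460, 3811, 190, 541, 892, 1243, 1594, 1945, 2296, 2647

Selection 1: 2758
Selection 2: 2758 + 351 = 3109
Selection 3: 3109 + 351 = 3460
Selection 4: 3460 + 351 = 3811
Selection 5: 3811 + 351 = 4162 → 4162 − 3972 = 190
Selection 6: 190 + 351 = 541
Selection 7: 541 + 351 = 892
Selection 8: 892 + 351 = 1243
Selection 9: 1243 + 351 = 1594
Selection 10: 1594 + 351 = 1945
Selection 11: 1945 + 351 = 2296
Selection 12: 2296 + 351 = 2647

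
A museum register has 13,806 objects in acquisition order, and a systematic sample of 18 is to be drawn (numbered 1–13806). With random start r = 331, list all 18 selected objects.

k = N/n = 13806/18 = 767
object 1: 331
object 2: 331 + 767 = 1098
object 3: 1098 + 767 = 1865
object 4: 1865 + 767 = 2632
object 5: 2632 + 767 = 3399
object 6: 3399 + 767 = 4166
object 7: 4166 + 767 = 4933
object 8: 4933 + 767 = 5700
object 9: 5700 + 767 = 6467
object 10: 6467 + 767 = 7234
object 11: 7234 + 767 = 8001
object 12: 8001 + 767 = 8768
object 13: 8768 + 767 = 9535
object 14: 9535 + 767 = 10302
object 15: 10302 + 767 = 11069
object 16: 11069 + 767 = 11836
object 17: 11836 + 767 = 12603
object 18: 12603 + 767 = 13370

331, 1098, 1865, 2632, 3399, 4166, 4933, 5700, 6467, 7234, 8001, 8768, 9535, 10302, 11069, 11836, 12603, 13370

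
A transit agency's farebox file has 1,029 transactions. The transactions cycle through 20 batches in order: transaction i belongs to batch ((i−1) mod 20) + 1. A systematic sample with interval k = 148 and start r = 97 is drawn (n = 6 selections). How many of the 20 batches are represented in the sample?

5

Consecutive selections differ by k = 148, so their batch numbers differ by 148 mod 20 = 8.
gcd(148, 20) = 4, so the sample visits 20/4 = 5 distinct residues mod 20.
Start 97 is batch 17; the batches hit are 1, 5, 9, 13, 17.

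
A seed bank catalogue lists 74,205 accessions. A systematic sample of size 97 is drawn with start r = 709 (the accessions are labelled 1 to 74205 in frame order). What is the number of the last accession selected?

74149

k = 74205/97 = 765
97th selection = r + (97−1)·k = 709 + 96×765 = 709 + 73440 = 74149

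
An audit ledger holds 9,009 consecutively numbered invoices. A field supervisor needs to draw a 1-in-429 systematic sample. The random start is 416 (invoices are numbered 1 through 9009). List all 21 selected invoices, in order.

invoice 1: 416
invoice 2: 416 + 429 = 845
invoice 3: 845 + 429 = 1274
invoice 4: 1274 + 429 = 1703
invoice 5: 1703 + 429 = 2132
invoice 6: 2132 + 429 = 2561
invoice 7: 2561 + 429 = 2990
invoice 8: 2990 + 429 = 3419
invoice 9: 3419 + 429 = 3848
invoice 10: 3848 + 429 = 4277
invoice 11: 4277 + 429 = 4706
invoice 12: 4706 + 429 = 5135
invoice 13: 5135 + 429 = 5564
invoice 14: 5564 + 429 = 5993
invoice 15: 5993 + 429 = 6422
invoice 16: 6422 + 429 = 6851
invoice 17: 6851 + 429 = 7280
invoice 18: 7280 + 429 = 7709
invoice 19: 7709 + 429 = 8138
invoice 20: 8138 + 429 = 8567
invoice 21: 8567 + 429 = 8996

416, 845, 1274, 1703, 2132, 2561, 2990, 3419, 3848, 4277, 4706, 5135, 5564, 5993, 6422, 6851, 7280, 7709, 8138, 8567, 8996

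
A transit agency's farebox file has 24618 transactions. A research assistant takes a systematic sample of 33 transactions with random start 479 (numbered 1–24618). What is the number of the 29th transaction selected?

21367

k = 24618/33 = 746
29th selection = r + (29−1)·k = 479 + 28×746 = 479 + 20888 = 21367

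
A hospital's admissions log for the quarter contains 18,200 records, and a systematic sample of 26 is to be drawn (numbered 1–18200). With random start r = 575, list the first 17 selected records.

k = N/n = 18200/26 = 700
record 1: 575
record 2: 575 + 700 = 1275
record 3: 1275 + 700 = 1975
record 4: 1975 + 700 = 2675
record 5: 2675 + 700 = 3375
record 6: 3375 + 700 = 4075
record 7: 4075 + 700 = 4775
record 8: 4775 + 700 = 5475
record 9: 5475 + 700 = 6175
record 10: 6175 + 700 = 6875
record 11: 6875 + 700 = 7575
record 12: 7575 + 700 = 8275
record 13: 8275 + 700 = 8975
record 14: 8975 + 700 = 9675
record 15: 9675 + 700 = 10375
record 16: 10375 + 700 = 11075
record 17: 11075 + 700 = 11775

575, 1275, 1975, 2675, 3375, 4075, 4775, 5475, 6175, 6875, 7575, 8275, 8975, 9675, 10375, 11075, 11775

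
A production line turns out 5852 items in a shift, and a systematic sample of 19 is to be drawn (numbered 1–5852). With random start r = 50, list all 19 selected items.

k = N/n = 5852/19 = 308
item 1: 50
item 2: 50 + 308 = 358
item 3: 358 + 308 = 666
item 4: 666 + 308 = 974
item 5: 974 + 308 = 1282
item 6: 1282 + 308 = 1590
item 7: 1590 + 308 = 1898
item 8: 1898 + 308 = 2206
item 9: 2206 + 308 = 2514
item 10: 2514 + 308 = 2822
item 11: 2822 + 308 = 3130
item 12: 3130 + 308 = 3438
item 13: 3438 + 308 = 3746
item 14: 3746 + 308 = 4054
item 15: 4054 + 308 = 4362
item 16: 4362 + 308 = 4670
item 17: 4670 + 308 = 4978
item 18: 4978 + 308 = 5286
item 19: 5286 + 308 = 5594

50, 358, 666, 974, 1282, 1590, 1898, 2206, 2514, 2822, 3130, 3438, 3746, 4054, 4362, 4670, 4978, 5286, 5594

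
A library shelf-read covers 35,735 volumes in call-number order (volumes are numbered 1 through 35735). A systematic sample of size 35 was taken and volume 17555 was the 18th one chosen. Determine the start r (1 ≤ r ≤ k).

k = 35735/35 = 1021
r = 17555 − (18−1)×1021 = 17555 − 17357 = 198

198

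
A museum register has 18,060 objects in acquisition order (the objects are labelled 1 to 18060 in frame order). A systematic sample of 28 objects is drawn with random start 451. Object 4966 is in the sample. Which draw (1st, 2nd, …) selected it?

k = 18060/28 = 645
position = (4966 − 451)/645 + 1 = 4515/645 + 1 = 7 + 1 = 8

8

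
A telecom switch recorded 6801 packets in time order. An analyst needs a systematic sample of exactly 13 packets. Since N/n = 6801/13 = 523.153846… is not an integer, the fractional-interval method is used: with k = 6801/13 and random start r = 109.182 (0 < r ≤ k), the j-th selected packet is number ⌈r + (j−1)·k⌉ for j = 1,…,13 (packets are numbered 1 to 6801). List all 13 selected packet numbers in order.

110, 633, 1156, 1679, 2202, 2725, 3249, 3772, 4295, 4818, 5341, 5864, 6388

j=1: r + 0k = 109.182 → ⌈·⌉ = 110
j=2: r + 1k = 632.335846… → ⌈·⌉ = 633
j=3: r + 2k = 1155.489692… → ⌈·⌉ = 1156
j=4: r + 3k = 1678.643538… → ⌈·⌉ = 1679
j=5: r + 4k = 2201.797384… → ⌈·⌉ = 2202
j=6: r + 5k = 2724.951230… → ⌈·⌉ = 2725
j=7: r + 6k = 3248.105076… → ⌈·⌉ = 3249
j=8: r + 7k = 3771.258923… → ⌈·⌉ = 3772
j=9: r + 8k = 4294.412769… → ⌈·⌉ = 4295
j=10: r + 9k = 4817.566615… → ⌈·⌉ = 4818
j=11: r + 10k = 5340.720461… → ⌈·⌉ = 5341
j=12: r + 11k = 5863.874307… → ⌈·⌉ = 5864
j=13: r + 12k = 6387.028153… → ⌈·⌉ = 6388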